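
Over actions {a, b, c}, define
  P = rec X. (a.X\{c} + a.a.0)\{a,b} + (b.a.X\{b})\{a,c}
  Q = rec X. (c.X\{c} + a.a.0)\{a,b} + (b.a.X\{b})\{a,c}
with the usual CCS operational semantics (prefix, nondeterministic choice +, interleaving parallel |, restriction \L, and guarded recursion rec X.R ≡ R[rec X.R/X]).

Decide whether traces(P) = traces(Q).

traces(P) ≠ traces(Q) — witness ⟨c⟩

P's transition system — 2 states:
  s0 = rec X. (a.X\{c} + a.a.0)\{a,b} + (b.a.X\{b})\{a,c} | ··b··> s1
  s1 = (a.(rec X. (a.X\{c} + a.a.0)\{a,b} + (b.a.X\{b})\{a,c})\{b})\{a,c} | stopped
Q's transition system — 3 states:
  t0 = rec X. (c.X\{c} + a.a.0)\{a,b} + (b.a.X\{b})\{a,c} | ··b··> t1, ··c··> t2
  t1 = (a.(rec X. (c.X\{c} + a.a.0)\{a,b} + (b.a.X\{b})\{a,c})\{b})\{a,c} | stopped
  t2 = (rec X. (c.X\{c} + a.a.0)\{a,b} + (b.a.X\{b})\{a,c})\{c}\{a,b} | stopped
Executing c from Q (initial set {t0}):
  after c @ step 1: {t2}
  Q completes σ.
Executing c from P (initial set {s0}):
  after c @ step 1: ∅  — P cannot continue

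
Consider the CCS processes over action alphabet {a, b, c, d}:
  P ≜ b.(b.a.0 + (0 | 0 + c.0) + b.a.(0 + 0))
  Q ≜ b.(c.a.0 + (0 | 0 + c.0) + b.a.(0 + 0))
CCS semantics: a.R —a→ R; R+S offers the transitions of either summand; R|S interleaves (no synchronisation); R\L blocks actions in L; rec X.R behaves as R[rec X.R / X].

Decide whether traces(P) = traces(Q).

Reachable graph of P (6 states):
  s0 = b.(b.a.0 + (0 | 0 + c.0) + b.a.(0 + 0)) has moves =b=> s1
  s1 = b.a.0 + (0 | 0 + c.0) + b.a.(0 + 0) has moves =b=> s2, =b=> s3, =c=> s4
  s2 = a.(0 + 0) has moves =a=> s5
  s3 = a.0 has moves =a=> s4
  s4 = 0 has moves deadlocked
  s5 = 0 + 0 has moves deadlocked
Reachable graph of Q (6 states):
  t0 = b.(c.a.0 + (0 | 0 + c.0) + b.a.(0 + 0)) has moves =b=> t1
  t1 = c.a.0 + (0 | 0 + c.0) + b.a.(0 + 0) has moves =b=> t2, =c=> t3, =c=> t4
  t2 = a.(0 + 0) has moves =a=> t5
  t3 = 0 has moves deadlocked
  t4 = a.0 has moves =a=> t3
  t5 = 0 + 0 has moves deadlocked
Trace ⟨bca⟩ through Q, begin at {t0}:
  [1] b ⇒ {t1}
  [2] c ⇒ {t3, t4}
  [3] a ⇒ {t3}
  — Q admits the full trace.
Trace ⟨bca⟩ through P, begin at {s0}:
  [1] b ⇒ {s1}
  [2] c ⇒ {s4}
  [3] a ⇒ ∅  — P cannot continue

trace-distinct — witness ⟨bca⟩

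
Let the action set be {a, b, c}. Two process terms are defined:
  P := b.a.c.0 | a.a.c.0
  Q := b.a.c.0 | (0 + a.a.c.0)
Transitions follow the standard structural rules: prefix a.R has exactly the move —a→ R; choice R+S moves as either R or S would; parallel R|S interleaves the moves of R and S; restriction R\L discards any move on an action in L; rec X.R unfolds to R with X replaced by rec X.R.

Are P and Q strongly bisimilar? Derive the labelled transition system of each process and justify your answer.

Reachable graph of P (16 states):
  m0 = b.a.c.0 | a.a.c.0 has moves =a=> m1, =b=> m2
  m1 = b.a.c.0 | a.c.0 has moves =a=> m3, =b=> m4
  m2 = a.c.0 | a.a.c.0 has moves =a=> m4, =a=> m5
  m3 = b.a.c.0 | c.0 has moves =b=> m6, =c=> m7
  m4 = a.c.0 | a.c.0 has moves =a=> m6, =a=> m8
  m5 = c.0 | a.a.c.0 has moves =a=> m8, =c=> m9
  m6 = a.c.0 | c.0 has moves =a=> m10, =c=> m11
  m7 = b.a.c.0 | 0 has moves =b=> m11
  m8 = c.0 | a.c.0 has moves =a=> m10, =c=> m12
  m9 = 0 | a.a.c.0 has moves =a=> m12
  m10 = c.0 | c.0 has moves =c=> m13, =c=> m14
  m11 = a.c.0 | 0 has moves =a=> m14
  m12 = 0 | a.c.0 has moves =a=> m13
  m13 = 0 | c.0 has moves =c=> m15
  m14 = c.0 | 0 has moves =c=> m15
  m15 = 0 | 0 has moves ·
Reachable graph of Q (16 states):
  n0 = b.a.c.0 | (0 + a.a.c.0) has moves =a=> n1, =b=> n2
  n1 = b.a.c.0 | a.c.0 has moves =a=> n3, =b=> n4
  n2 = a.c.0 | (0 + a.a.c.0) has moves =a=> n4, =a=> n5
  n3 = b.a.c.0 | c.0 has moves =b=> n6, =c=> n7
  n4 = a.c.0 | a.c.0 has moves =a=> n6, =a=> n8
  n5 = c.0 | (0 + a.a.c.0) has moves =a=> n8, =c=> n9
  n6 = a.c.0 | c.0 has moves =a=> n10, =c=> n11
  n7 = b.a.c.0 | 0 has moves =b=> n11
  n8 = c.0 | a.c.0 has moves =a=> n10, =c=> n12
  n9 = 0 | (0 + a.a.c.0) has moves =a=> n12
  n10 = c.0 | c.0 has moves =c=> n13, =c=> n14
  n11 = a.c.0 | 0 has moves =a=> n14
  n12 = 0 | a.c.0 has moves =a=> n13
  n13 = 0 | c.0 has moves =c=> n15
  n14 = c.0 | 0 has moves =c=> n15
  n15 = 0 | 0 has moves ·
Partition-refinement fixed point:
  B0 = {m0, n0}
  B1 = {m2, n2}
  B2 = {m4, n4}
  B3 = {m6, m8, n6, n8}
  B4 = {m11, m12, n11, n12}
  B5 = {m13, m14, n13, n14}
  B6 = {m15, n15}
  B7 = {m10, n10}
  B8 = {m5, n5}
  B9 = {m9, n9}
  B10 = {m1, n1}
  B11 = {m3, n3}
  B12 = {m7, n7}
m0 ∈ B0, n0 ∈ B0 → same block

YES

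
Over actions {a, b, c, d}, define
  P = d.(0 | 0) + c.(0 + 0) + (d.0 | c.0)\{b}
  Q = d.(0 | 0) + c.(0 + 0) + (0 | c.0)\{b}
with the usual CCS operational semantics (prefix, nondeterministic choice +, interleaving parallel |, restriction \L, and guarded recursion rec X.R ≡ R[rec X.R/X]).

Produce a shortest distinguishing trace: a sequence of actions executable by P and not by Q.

cd

LTS(P): 6 reachable states
  s0 = d.(0 | 0) + c.(0 + 0) + (d.0 | c.0)\{b} has moves --c--▸ s1, --c--▸ s2, --d--▸ s3, --d--▸ s4
  s1 = (d.0 | 0)\{b} has moves --d--▸ s5
  s2 = 0 + 0 has moves ·
  s3 = (0 | c.0)\{b} has moves --c--▸ s5
  s4 = 0 | 0 has moves ·
  s5 = (0 | 0)\{b} has moves ·
LTS(Q): 4 reachable states
  t0 = d.(0 | 0) + c.(0 + 0) + (0 | c.0)\{b} has moves --c--▸ t1, --c--▸ t2, --d--▸ t3
  t1 = (0 | 0)\{b} has moves ·
  t2 = 0 + 0 has moves ·
  t3 = 0 | 0 has moves ·
Run σ = ⟨cd⟩ on P: start {s0}
  step 1 (c): {s1, s2}
  step 2 (d): {s5}
  ✓ P
Run σ = ⟨cd⟩ on Q: start {t0}
  step 1 (c): {t1, t2}
  step 2 (d): ∅  — Q cannot continue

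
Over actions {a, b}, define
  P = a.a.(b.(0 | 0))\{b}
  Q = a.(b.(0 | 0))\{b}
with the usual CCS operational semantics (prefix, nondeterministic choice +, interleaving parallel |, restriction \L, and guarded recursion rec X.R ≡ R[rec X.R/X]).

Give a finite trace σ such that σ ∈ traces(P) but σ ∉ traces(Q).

P's transition system — 3 states:
  p0 = a.a.(b.(0 | 0))\{b} ⊢ ··a··> p1
  p1 = a.(b.(0 | 0))\{b} ⊢ ··a··> p2
  p2 = (b.(0 | 0))\{b} ⊢ stopped
Q's transition system — 2 states:
  q0 = a.(b.(0 | 0))\{b} ⊢ ··a··> q1
  q1 = (b.(0 | 0))\{b} ⊢ stopped
Run σ = ⟨aa⟩ on P: start {p0}
  step 1 (a): {p1}
  step 2 (a): {p2}
  P completes σ.
Run σ = ⟨aa⟩ on Q: start {q0}
  step 1 (a): {q1}
  step 2 (a): no successor for Q

aa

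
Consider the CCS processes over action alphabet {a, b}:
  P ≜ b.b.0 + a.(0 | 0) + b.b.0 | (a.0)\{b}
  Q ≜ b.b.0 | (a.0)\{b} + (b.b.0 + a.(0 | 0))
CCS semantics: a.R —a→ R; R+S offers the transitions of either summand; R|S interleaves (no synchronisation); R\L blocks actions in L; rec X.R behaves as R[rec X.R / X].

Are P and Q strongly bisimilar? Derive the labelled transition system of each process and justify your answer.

P's transition system — 9 states:
  m0 = b.b.0 + a.(0 | 0) + b.b.0 | (a.0)\{b} has moves =a=> m1, =a=> m2, =b=> m3, =b=> m4
  m1 = 0 | 0 has moves (no moves)
  m2 = b.b.0 | 0\{b} has moves =b=> m5
  m3 = b.0 has moves =b=> m6
  m4 = b.0 | (a.0)\{b} has moves =a=> m5, =b=> m7
  m5 = b.0 | 0\{b} has moves =b=> m8
  m6 = 0 has moves (no moves)
  m7 = 0 | (a.0)\{b} has moves =a=> m8
  m8 = 0 | 0\{b} has moves (no moves)
Q's transition system — 9 states:
  n0 = b.b.0 | (a.0)\{b} + (b.b.0 + a.(0 | 0)) has moves =a=> n1, =a=> n2, =b=> n3, =b=> n4
  n1 = 0 | 0 has moves (no moves)
  n2 = b.b.0 | 0\{b} has moves =b=> n5
  n3 = b.0 has moves =b=> n6
  n4 = b.0 | (a.0)\{b} has moves =a=> n5, =b=> n7
  n5 = b.0 | 0\{b} has moves =b=> n8
  n6 = 0 has moves (no moves)
  n7 = 0 | (a.0)\{b} has moves =a=> n8
  n8 = 0 | 0\{b} has moves (no moves)
Bisimilarity quotient blocks:
  B0 = {m0, n0}
  B1 = {m1, m6, m8, n1, n6, n8}
  B2 = {m2, n2}
  B3 = {m3, m5, n3, n5}
  B4 = {m4, n4}
  B5 = {m7, n7}
m0 ∈ B0, n0 ∈ B0 → same block

P ~ Q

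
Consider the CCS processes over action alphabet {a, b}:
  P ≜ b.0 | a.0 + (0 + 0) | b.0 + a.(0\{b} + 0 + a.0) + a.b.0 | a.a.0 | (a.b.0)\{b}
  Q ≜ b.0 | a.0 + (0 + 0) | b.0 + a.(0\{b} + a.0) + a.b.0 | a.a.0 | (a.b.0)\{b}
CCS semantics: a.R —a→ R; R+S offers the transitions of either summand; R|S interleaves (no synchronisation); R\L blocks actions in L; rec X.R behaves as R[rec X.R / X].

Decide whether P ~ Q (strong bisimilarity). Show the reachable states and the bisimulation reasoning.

Reachable graph of P (24 states):
  u0 = b.0 | a.0 + (0 + 0) | b.0 + a.(0\{b} + 0 + a.0) + a.b.0 | a.a.0 | (a.b.0)\{b} | --a--▸ u1, --a--▸ u2, --a--▸ u3, --a--▸ u4, --a--▸ u5, --b--▸ u6, --b--▸ u7
  u1 = 0\{b} + 0 + a.0 | --a--▸ u8
  u2 = a.b.0 | a.0 | (a.b.0)\{b} | --a--▸ u10, --a--▸ u11, --a--▸ u9
  u3 = a.b.0 | a.a.0 | (b.0)\{b} | --a--▸ u10, --a--▸ u12
  u4 = b.0 | 0 | --b--▸ u13
  u5 = b.0 | a.a.0 | (a.b.0)\{b} | --a--▸ u11, --a--▸ u12, --b--▸ u14
  u6 = (0 + 0) | 0 | ·
  u7 = 0 | a.0 | --a--▸ u13
  u8 = 0 | ·
  u9 = a.b.0 | 0 | (a.b.0)\{b} | --a--▸ u15, --a--▸ u16
  u10 = a.b.0 | a.0 | (b.0)\{b} | --a--▸ u15, --a--▸ u17
  u11 = b.0 | a.0 | (a.b.0)\{b} | --a--▸ u16, --a--▸ u17, --b--▸ u18
  u12 = b.0 | a.a.0 | (b.0)\{b} | --a--▸ u17, --b--▸ u19
  u13 = 0 | 0 | ·
  u14 = 0 | a.a.0 | (a.b.0)\{b} | --a--▸ u18, --a--▸ u19
  u15 = a.b.0 | 0 | (b.0)\{b} | --a--▸ u20
  u16 = b.0 | 0 | (a.b.0)\{b} | --a--▸ u20, --b--▸ u21
  u17 = b.0 | a.0 | (b.0)\{b} | --a--▸ u20, --b--▸ u22
  u18 = 0 | a.0 | (a.b.0)\{b} | --a--▸ u21, --a--▸ u22
  u19 = 0 | a.a.0 | (b.0)\{b} | --a--▸ u22
  u20 = b.0 | 0 | (b.0)\{b} | --b--▸ u23
  u21 = 0 | 0 | (a.b.0)\{b} | --a--▸ u23
  u22 = 0 | a.0 | (b.0)\{b} | --a--▸ u23
  u23 = 0 | 0 | (b.0)\{b} | ·
Reachable graph of Q (24 states):
  v0 = b.0 | a.0 + (0 + 0) | b.0 + a.(0\{b} + a.0) + a.b.0 | a.a.0 | (a.b.0)\{b} | --a--▸ v1, --a--▸ v2, --a--▸ v3, --a--▸ v4, --a--▸ v5, --b--▸ v6, --b--▸ v7
  v1 = 0\{b} + a.0 | --a--▸ v8
  v2 = a.b.0 | a.0 | (a.b.0)\{b} | --a--▸ v10, --a--▸ v11, --a--▸ v9
  v3 = a.b.0 | a.a.0 | (b.0)\{b} | --a--▸ v10, --a--▸ v12
  v4 = b.0 | 0 | --b--▸ v13
  v5 = b.0 | a.a.0 | (a.b.0)\{b} | --a--▸ v11, --a--▸ v12, --b--▸ v14
  v6 = (0 + 0) | 0 | ·
  v7 = 0 | a.0 | --a--▸ v13
  v8 = 0 | ·
  v9 = a.b.0 | 0 | (a.b.0)\{b} | --a--▸ v15, --a--▸ v16
  v10 = a.b.0 | a.0 | (b.0)\{b} | --a--▸ v15, --a--▸ v17
  v11 = b.0 | a.0 | (a.b.0)\{b} | --a--▸ v16, --a--▸ v17, --b--▸ v18
  v12 = b.0 | a.a.0 | (b.0)\{b} | --a--▸ v17, --b--▸ v19
  v13 = 0 | 0 | ·
  v14 = 0 | a.a.0 | (a.b.0)\{b} | --a--▸ v18, --a--▸ v19
  v15 = a.b.0 | 0 | (b.0)\{b} | --a--▸ v20
  v16 = b.0 | 0 | (a.b.0)\{b} | --a--▸ v20, --b--▸ v21
  v17 = b.0 | a.0 | (b.0)\{b} | --a--▸ v20, --b--▸ v22
  v18 = 0 | a.0 | (a.b.0)\{b} | --a--▸ v21, --a--▸ v22
  v19 = 0 | a.a.0 | (b.0)\{b} | --a--▸ v22
  v20 = b.0 | 0 | (b.0)\{b} | --b--▸ v23
  v21 = 0 | 0 | (a.b.0)\{b} | --a--▸ v23
  v22 = 0 | a.0 | (b.0)\{b} | --a--▸ v23
  v23 = 0 | 0 | (b.0)\{b} | ·
Partition-refinement fixed point:
  B0 = {u0, v0}
  B1 = {u1, u21, u22, u7, v1, v21, v22, v7}
  B2 = {u13, u23, u6, u8, v13, v23, v6, v8}
  B3 = {u5, v5}
  B4 = {u11, u12, v11, v12}
  B5 = {u18, u19, v18, v19}
  B6 = {u16, u17, v16, v17}
  B7 = {u20, u4, v20, v4}
  B8 = {u14, v14}
  B9 = {u2, u3, v2, v3}
  B10 = {u10, u9, v10, v9}
  B11 = {u15, v15}
u0 ∈ B0, v0 ∈ B0 → same block

P ~ Q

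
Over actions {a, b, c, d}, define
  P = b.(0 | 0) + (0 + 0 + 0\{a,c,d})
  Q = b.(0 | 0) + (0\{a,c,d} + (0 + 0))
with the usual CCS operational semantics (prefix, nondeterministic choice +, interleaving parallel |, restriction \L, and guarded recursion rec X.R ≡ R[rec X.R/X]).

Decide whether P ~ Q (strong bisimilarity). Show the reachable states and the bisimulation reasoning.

bisimilar

Reachable graph of P (2 states):
  u0 = b.(0 | 0) + (0 + 0 + 0\{a,c,d}) has moves —b→ u1
  u1 = 0 | 0 has moves stopped
Reachable graph of Q (2 states):
  v0 = b.(0 | 0) + (0\{a,c,d} + (0 + 0)) has moves —b→ v1
  v1 = 0 | 0 has moves stopped
Partition-refinement fixed point:
  B0 = {u0, v0}
  B1 = {u1, v1}
u0 ∈ B0, v0 ∈ B0 → same block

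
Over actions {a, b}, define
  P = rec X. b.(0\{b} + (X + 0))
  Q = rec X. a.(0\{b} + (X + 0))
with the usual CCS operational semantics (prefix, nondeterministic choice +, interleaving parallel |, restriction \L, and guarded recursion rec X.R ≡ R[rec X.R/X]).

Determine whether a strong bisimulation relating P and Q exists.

Reachable graph of P (2 states):
  s0 = rec X. b.(0\{b} + (X + 0)) :: =b=> s1
  s1 = 0\{b} + ((rec X. b.(0\{b} + (X + 0))) + 0) :: =b=> s1
Reachable graph of Q (2 states):
  t0 = rec X. a.(0\{b} + (X + 0)) :: =a=> t1
  t1 = 0\{b} + ((rec X. a.(0\{b} + (X + 0))) + 0) :: =a=> t1
Partition-refinement fixed point:
  B0 = {s0, s1}
  B1 = {t0, t1}
s0 ∈ B0, t0 ∈ B1 → different blocks

not bisimilar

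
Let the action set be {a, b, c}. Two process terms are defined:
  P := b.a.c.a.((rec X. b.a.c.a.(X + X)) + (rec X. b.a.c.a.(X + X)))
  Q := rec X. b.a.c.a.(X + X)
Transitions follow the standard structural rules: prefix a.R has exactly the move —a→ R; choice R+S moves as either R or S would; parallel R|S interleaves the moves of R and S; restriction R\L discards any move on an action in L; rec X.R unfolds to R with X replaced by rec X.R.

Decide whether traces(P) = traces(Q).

trace-equivalent

Reachable graph of P (5 states):
  s0 = b.a.c.a.((rec X. b.a.c.a.(X + X)) + (rec X. b.a.c.a.(X + X))) ⊢ -b-> s1
  s1 = a.c.a.((rec X. b.a.c.a.(X + X)) + (rec X. b.a.c.a.(X + X))) ⊢ -a-> s2
  s2 = c.a.((rec X. b.a.c.a.(X + X)) + (rec X. b.a.c.a.(X + X))) ⊢ -c-> s3
  s3 = a.((rec X. b.a.c.a.(X + X)) + (rec X. b.a.c.a.(X + X))) ⊢ -a-> s4
  s4 = (rec X. b.a.c.a.(X + X)) + (rec X. b.a.c.a.(X + X)) ⊢ -b-> s1
Reachable graph of Q (5 states):
  t0 = rec X. b.a.c.a.(X + X) ⊢ -b-> t1
  t1 = a.c.a.((rec X. b.a.c.a.(X + X)) + (rec X. b.a.c.a.(X + X))) ⊢ -a-> t2
  t2 = c.a.((rec X. b.a.c.a.(X + X)) + (rec X. b.a.c.a.(X + X))) ⊢ -c-> t3
  t3 = a.((rec X. b.a.c.a.(X + X)) + (rec X. b.a.c.a.(X + X))) ⊢ -a-> t4
  t4 = (rec X. b.a.c.a.(X + X)) + (rec X. b.a.c.a.(X + X)) ⊢ -b-> t1
Partition-refinement fixed point:
  B0 = {s0, s4, t0, t4}
  B1 = {s1, t1}
  B2 = {s2, t2}
  B3 = {s3, t3}
s0 ∈ B0, t0 ∈ B0 → same block
Bisimilar ⇒ trace-equivalent.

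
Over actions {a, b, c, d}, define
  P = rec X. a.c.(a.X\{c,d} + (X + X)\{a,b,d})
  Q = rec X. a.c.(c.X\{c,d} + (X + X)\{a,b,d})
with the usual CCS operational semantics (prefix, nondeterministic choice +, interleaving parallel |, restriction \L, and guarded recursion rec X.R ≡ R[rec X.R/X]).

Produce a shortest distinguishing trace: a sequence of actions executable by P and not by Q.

aca

P's transition system — 5 states:
  u0 = rec X. a.c.(a.X\{c,d} + (X + X)\{a,b,d}) ⊢ =a=> u1
  u1 = c.(a.(rec X. a.c.(a.X\{c,d} + (X + X)\{a,b,d}))\{c,d} + ((rec X. a.c.(a.X\{c,d} + (X + X)\{a,b,d})) + (rec X. a.c.(a.X\{c,d} + (X + X)\{a,b,d})))\{a,b,d}) ⊢ =c=> u2
  u2 = a.(rec X. a.c.(a.X\{c,d} + (X + X)\{a,b,d}))\{c,d} + ((rec X. a.c.(a.X\{c,d} + (X + X)\{a,b,d})) + (rec X. a.c.(a.X\{c,d} + (X + X)\{a,b,d})))\{a,b,d} ⊢ =a=> u3
  u3 = (rec X. a.c.(a.X\{c,d} + (X + X)\{a,b,d}))\{c,d} ⊢ =a=> u4
  u4 = (c.(a.(rec X. a.c.(a.X\{c,d} + (X + X)\{a,b,d}))\{c,d} + ((rec X. a.c.(a.X\{c,d} + (X + X)\{a,b,d})) + (rec X. a.c.(a.X\{c,d} + (X + X)\{a,b,d})))\{a,b,d}))\{c,d} ⊢ deadlocked
Q's transition system — 5 states:
  v0 = rec X. a.c.(c.X\{c,d} + (X + X)\{a,b,d}) ⊢ =a=> v1
  v1 = c.(c.(rec X. a.c.(c.X\{c,d} + (X + X)\{a,b,d}))\{c,d} + ((rec X. a.c.(c.X\{c,d} + (X + X)\{a,b,d})) + (rec X. a.c.(c.X\{c,d} + (X + X)\{a,b,d})))\{a,b,d}) ⊢ =c=> v2
  v2 = c.(rec X. a.c.(c.X\{c,d} + (X + X)\{a,b,d}))\{c,d} + ((rec X. a.c.(c.X\{c,d} + (X + X)\{a,b,d})) + (rec X. a.c.(c.X\{c,d} + (X + X)\{a,b,d})))\{a,b,d} ⊢ =c=> v3
  v3 = (rec X. a.c.(c.X\{c,d} + (X + X)\{a,b,d}))\{c,d} ⊢ =a=> v4
  v4 = (c.(c.(rec X. a.c.(c.X\{c,d} + (X + X)\{a,b,d}))\{c,d} + ((rec X. a.c.(c.X\{c,d} + (X + X)\{a,b,d})) + (rec X. a.c.(c.X\{c,d} + (X + X)\{a,b,d})))\{a,b,d}))\{c,d} ⊢ deadlocked
Executing aca from P (initial set {u0}):
  step 1 (a): {u1}
  step 2 (c): {u2}
  step 3 (a): {u3}
  P completes σ.
Executing aca from Q (initial set {v0}):
  step 1 (a): {v1}
  step 2 (c): {v2}
  step 3 (a): ∅ (Q stuck)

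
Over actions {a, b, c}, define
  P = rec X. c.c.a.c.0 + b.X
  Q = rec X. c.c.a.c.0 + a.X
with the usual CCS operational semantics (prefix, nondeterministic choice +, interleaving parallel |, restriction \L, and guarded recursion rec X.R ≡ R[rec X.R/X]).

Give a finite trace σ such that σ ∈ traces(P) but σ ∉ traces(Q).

P's transition system — 5 states:
  m0 = rec X. c.c.a.c.0 + b.X | --b--▸ m0, --c--▸ m1
  m1 = c.a.c.0 | --c--▸ m2
  m2 = a.c.0 | --a--▸ m3
  m3 = c.0 | --c--▸ m4
  m4 = 0 | deadlocked
Q's transition system — 5 states:
  n0 = rec X. c.c.a.c.0 + a.X | --a--▸ n0, --c--▸ n1
  n1 = c.a.c.0 | --c--▸ n2
  n2 = a.c.0 | --a--▸ n3
  n3 = c.0 | --c--▸ n4
  n4 = 0 | deadlocked
Trace ⟨b⟩ through P, begin at {m0}:
  after b @ step 1: {m0}
  P completes σ.
Trace ⟨b⟩ through Q, begin at {n0}:
  after b @ step 1: ∅ (Q stuck)

b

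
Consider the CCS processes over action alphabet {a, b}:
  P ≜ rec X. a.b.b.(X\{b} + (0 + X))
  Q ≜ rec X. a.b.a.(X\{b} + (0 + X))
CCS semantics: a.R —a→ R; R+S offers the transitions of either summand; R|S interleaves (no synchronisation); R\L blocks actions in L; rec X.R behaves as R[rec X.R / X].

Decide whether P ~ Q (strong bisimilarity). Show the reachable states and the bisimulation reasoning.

not bisimilar

P's transition system — 5 states:
  p0 = rec X. a.b.b.(X\{b} + (0 + X)) → —a→ p1
  p1 = b.b.((rec X. a.b.b.(X\{b} + (0 + X)))\{b} + (0 + (rec X. a.b.b.(X\{b} + (0 + X))))) → —b→ p2
  p2 = b.((rec X. a.b.b.(X\{b} + (0 + X)))\{b} + (0 + (rec X. a.b.b.(X\{b} + (0 + X))))) → —b→ p3
  p3 = (rec X. a.b.b.(X\{b} + (0 + X)))\{b} + (0 + (rec X. a.b.b.(X\{b} + (0 + X)))) → —a→ p1, —a→ p4
  p4 = (b.b.((rec X. a.b.b.(X\{b} + (0 + X)))\{b} + (0 + (rec X. a.b.b.(X\{b} + (0 + X))))))\{b} → deadlocked
Q's transition system — 5 states:
  q0 = rec X. a.b.a.(X\{b} + (0 + X)) → —a→ q1
  q1 = b.a.((rec X. a.b.a.(X\{b} + (0 + X)))\{b} + (0 + (rec X. a.b.a.(X\{b} + (0 + X))))) → —b→ q2
  q2 = a.((rec X. a.b.a.(X\{b} + (0 + X)))\{b} + (0 + (rec X. a.b.a.(X\{b} + (0 + X))))) → —a→ q3
  q3 = (rec X. a.b.a.(X\{b} + (0 + X)))\{b} + (0 + (rec X. a.b.a.(X\{b} + (0 + X)))) → —a→ q1, —a→ q4
  q4 = (b.a.((rec X. a.b.a.(X\{b} + (0 + X)))\{b} + (0 + (rec X. a.b.a.(X\{b} + (0 + X))))))\{b} → deadlocked
Bisimilarity quotient blocks:
  B0 = {p0}
  B1 = {p1}
  B2 = {p2}
  B3 = {p3}
  B4 = {p4, q4}
  B5 = {q0}
  B6 = {q1}
  B7 = {q2}
  B8 = {q3}
p0 ∈ B0, q0 ∈ B5 → different blocks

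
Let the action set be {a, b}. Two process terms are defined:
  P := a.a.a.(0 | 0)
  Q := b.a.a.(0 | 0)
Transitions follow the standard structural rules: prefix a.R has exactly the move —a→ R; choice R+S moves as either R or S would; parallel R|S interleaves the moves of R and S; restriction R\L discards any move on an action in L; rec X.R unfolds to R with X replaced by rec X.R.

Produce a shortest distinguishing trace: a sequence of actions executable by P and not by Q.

a

P's transition system — 4 states:
  p0 = a.a.a.(0 | 0) :: --a--▸ p1
  p1 = a.a.(0 | 0) :: --a--▸ p2
  p2 = a.(0 | 0) :: --a--▸ p3
  p3 = 0 | 0 :: (no moves)
Q's transition system — 4 states:
  q0 = b.a.a.(0 | 0) :: --b--▸ q1
  q1 = a.a.(0 | 0) :: --a--▸ q2
  q2 = a.(0 | 0) :: --a--▸ q3
  q3 = 0 | 0 :: (no moves)
Trace ⟨a⟩ through P, begin at {p0}:
  step 1 (a): {p1}
  — P admits the full trace.
Trace ⟨a⟩ through Q, begin at {q0}:
  step 1 (a): ∅  — Q cannot continue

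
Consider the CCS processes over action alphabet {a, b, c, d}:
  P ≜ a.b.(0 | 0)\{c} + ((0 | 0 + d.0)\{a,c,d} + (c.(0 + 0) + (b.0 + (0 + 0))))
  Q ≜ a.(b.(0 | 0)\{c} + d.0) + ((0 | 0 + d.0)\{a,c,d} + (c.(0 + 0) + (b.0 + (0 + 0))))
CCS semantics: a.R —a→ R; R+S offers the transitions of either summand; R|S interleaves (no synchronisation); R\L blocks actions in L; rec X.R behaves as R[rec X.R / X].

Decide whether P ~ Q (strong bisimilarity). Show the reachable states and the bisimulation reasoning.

P ≁ Q

P's transition system — 5 states:
  u0 = a.b.(0 | 0)\{c} + ((0 | 0 + d.0)\{a,c,d} + (c.(0 + 0) + (b.0 + (0 + 0)))) → -a-> u1, -b-> u2, -c-> u3
  u1 = b.(0 | 0)\{c} → -b-> u4
  u2 = 0 → stopped
  u3 = 0 + 0 → stopped
  u4 = (0 | 0)\{c} → stopped
Q's transition system — 5 states:
  v0 = a.(b.(0 | 0)\{c} + d.0) + ((0 | 0 + d.0)\{a,c,d} + (c.(0 + 0) + (b.0 + (0 + 0)))) → -a-> v1, -b-> v2, -c-> v3
  v1 = b.(0 | 0)\{c} + d.0 → -b-> v4, -d-> v2
  v2 = 0 → stopped
  v3 = 0 + 0 → stopped
  v4 = (0 | 0)\{c} → stopped
Partition-refinement fixed point:
  B0 = {u0}
  B1 = {u2, u3, u4, v2, v3, v4}
  B2 = {u1}
  B3 = {v0}
  B4 = {v1}
u0 ∈ B0, v0 ∈ B3 → different blocks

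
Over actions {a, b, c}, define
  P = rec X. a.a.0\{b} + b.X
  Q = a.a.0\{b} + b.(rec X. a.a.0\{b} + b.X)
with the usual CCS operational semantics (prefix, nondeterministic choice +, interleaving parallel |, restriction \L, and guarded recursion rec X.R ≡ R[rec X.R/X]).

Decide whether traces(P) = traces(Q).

traces(P) = traces(Q)

P's transition system — 3 states:
  s0 = rec X. a.a.0\{b} + b.X has moves ··a··> s1, ··b··> s0
  s1 = a.0\{b} has moves ··a··> s2
  s2 = 0\{b} has moves ∅
Q's transition system — 4 states:
  t0 = a.a.0\{b} + b.(rec X. a.a.0\{b} + b.X) has moves ··a··> t1, ··b··> t2
  t1 = a.0\{b} has moves ··a··> t3
  t2 = rec X. a.a.0\{b} + b.X has moves ··a··> t1, ··b··> t2
  t3 = 0\{b} has moves ∅
Bisimilarity quotient blocks:
  B0 = {s0, t0, t2}
  B1 = {s1, t1}
  B2 = {s2, t3}
s0 ∈ B0, t0 ∈ B0 → same block
Bisimilar ⇒ trace-equivalent.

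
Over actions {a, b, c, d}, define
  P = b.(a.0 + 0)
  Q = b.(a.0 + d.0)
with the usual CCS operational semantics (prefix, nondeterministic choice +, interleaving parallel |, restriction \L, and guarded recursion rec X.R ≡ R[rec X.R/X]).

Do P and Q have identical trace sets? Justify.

P's transition system — 3 states:
  p0 = b.(a.0 + 0) ⊢ -b-> p1
  p1 = a.0 + 0 ⊢ -a-> p2
  p2 = 0 ⊢ stopped
Q's transition system — 3 states:
  q0 = b.(a.0 + d.0) ⊢ -b-> q1
  q1 = a.0 + d.0 ⊢ -a-> q2, -d-> q2
  q2 = 0 ⊢ stopped
Trace ⟨bd⟩ through Q, begin at {q0}:
  [1] b ⇒ {q1}
  [2] d ⇒ {q2}
  — Q admits the full trace.
Trace ⟨bd⟩ through P, begin at {p0}:
  [1] b ⇒ {p1}
  [2] d ⇒ ∅ (P stuck)

NO — witness ⟨bd⟩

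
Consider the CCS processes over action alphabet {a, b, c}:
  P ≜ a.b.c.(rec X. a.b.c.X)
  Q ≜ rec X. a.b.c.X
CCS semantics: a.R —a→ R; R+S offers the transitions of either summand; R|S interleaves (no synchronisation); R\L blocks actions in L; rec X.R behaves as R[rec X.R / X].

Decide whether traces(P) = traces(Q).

trace-equivalent

P's transition system — 4 states:
  p0 = a.b.c.(rec X. a.b.c.X) has moves --a--▸ p1
  p1 = b.c.(rec X. a.b.c.X) has moves --b--▸ p2
  p2 = c.(rec X. a.b.c.X) has moves --c--▸ p3
  p3 = rec X. a.b.c.X has moves --a--▸ p1
Q's transition system — 3 states:
  q0 = rec X. a.b.c.X has moves --a--▸ q1
  q1 = b.c.(rec X. a.b.c.X) has moves --b--▸ q2
  q2 = c.(rec X. a.b.c.X) has moves --c--▸ q0
Coarsest stable partition (strong bisimilarity classes):
  B0 = {p0, p3, q0}
  B1 = {p1, q1}
  B2 = {p2, q2}
p0 ∈ B0, q0 ∈ B0 → same block
Bisimilar ⇒ trace-equivalent.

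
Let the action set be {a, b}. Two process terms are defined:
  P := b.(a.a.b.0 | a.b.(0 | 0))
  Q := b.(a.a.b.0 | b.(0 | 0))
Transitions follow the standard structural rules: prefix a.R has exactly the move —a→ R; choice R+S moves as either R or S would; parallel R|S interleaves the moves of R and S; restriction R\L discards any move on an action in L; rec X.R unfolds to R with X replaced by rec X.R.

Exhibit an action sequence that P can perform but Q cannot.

baaa

P's transition system — 13 states:
  u0 = b.(a.a.b.0 | a.b.(0 | 0)) ⊢ —b→ u1
  u1 = a.a.b.0 | a.b.(0 | 0) ⊢ —a→ u2, —a→ u3
  u2 = a.a.b.0 | b.(0 | 0) ⊢ —a→ u4, —b→ u5
  u3 = a.b.0 | a.b.(0 | 0) ⊢ —a→ u4, —a→ u6
  u4 = a.b.0 | b.(0 | 0) ⊢ —a→ u7, —b→ u8
  u5 = a.a.b.0 | (0 | 0) ⊢ —a→ u8
  u6 = b.0 | a.b.(0 | 0) ⊢ —a→ u7, —b→ u9
  u7 = b.0 | b.(0 | 0) ⊢ —b→ u10, —b→ u11
  u8 = a.b.0 | (0 | 0) ⊢ —a→ u11
  u9 = 0 | a.b.(0 | 0) ⊢ —a→ u10
  u10 = 0 | b.(0 | 0) ⊢ —b→ u12
  u11 = b.0 | (0 | 0) ⊢ —b→ u12
  u12 = 0 | (0 | 0) ⊢ (no moves)
Q's transition system — 9 states:
  v0 = b.(a.a.b.0 | b.(0 | 0)) ⊢ —b→ v1
  v1 = a.a.b.0 | b.(0 | 0) ⊢ —a→ v2, —b→ v3
  v2 = a.b.0 | b.(0 | 0) ⊢ —a→ v4, —b→ v5
  v3 = a.a.b.0 | (0 | 0) ⊢ —a→ v5
  v4 = b.0 | b.(0 | 0) ⊢ —b→ v6, —b→ v7
  v5 = a.b.0 | (0 | 0) ⊢ —a→ v7
  v6 = 0 | b.(0 | 0) ⊢ —b→ v8
  v7 = b.0 | (0 | 0) ⊢ —b→ v8
  v8 = 0 | (0 | 0) ⊢ (no moves)
Executing baaa from P (initial set {u0}):
  step 1 (b): {u1}
  step 2 (a): {u2, u3}
  step 3 (a): {u4, u6}
  step 4 (a): {u7}
  ✓ P
Executing baaa from Q (initial set {v0}):
  step 1 (b): {v1}
  step 2 (a): {v2}
  step 3 (a): {v4}
  step 4 (a): no successor for Q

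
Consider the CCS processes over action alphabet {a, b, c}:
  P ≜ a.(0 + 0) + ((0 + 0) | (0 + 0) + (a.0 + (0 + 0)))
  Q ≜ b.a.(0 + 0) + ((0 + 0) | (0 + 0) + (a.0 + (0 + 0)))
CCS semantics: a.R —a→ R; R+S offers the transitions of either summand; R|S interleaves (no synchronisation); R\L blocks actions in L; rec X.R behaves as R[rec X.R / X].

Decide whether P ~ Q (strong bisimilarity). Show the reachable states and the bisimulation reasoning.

NO

LTS(P): 3 reachable states
  u0 = a.(0 + 0) + ((0 + 0) | (0 + 0) + (a.0 + (0 + 0))) :: =a=> u1, =a=> u2
  u1 = 0 :: deadlocked
  u2 = 0 + 0 :: deadlocked
LTS(Q): 4 reachable states
  v0 = b.a.(0 + 0) + ((0 + 0) | (0 + 0) + (a.0 + (0 + 0))) :: =a=> v1, =b=> v2
  v1 = 0 :: deadlocked
  v2 = a.(0 + 0) :: =a=> v3
  v3 = 0 + 0 :: deadlocked
Coarsest stable partition (strong bisimilarity classes):
  B0 = {u0, v2}
  B1 = {u1, u2, v1, v3}
  B2 = {v0}
u0 ∈ B0, v0 ∈ B2 → different blocks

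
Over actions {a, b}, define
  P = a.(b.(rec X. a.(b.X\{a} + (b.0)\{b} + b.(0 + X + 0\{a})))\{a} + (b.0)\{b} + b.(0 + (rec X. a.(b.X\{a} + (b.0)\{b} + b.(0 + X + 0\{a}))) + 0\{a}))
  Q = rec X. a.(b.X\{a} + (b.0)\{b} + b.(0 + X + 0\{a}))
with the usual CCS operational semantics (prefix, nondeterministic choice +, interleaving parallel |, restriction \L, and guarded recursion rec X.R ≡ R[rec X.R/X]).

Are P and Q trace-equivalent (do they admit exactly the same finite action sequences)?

traces(P) = traces(Q)

Reachable graph of P (4 states):
  u0 = a.(b.(rec X. a.(b.X\{a} + (b.0)\{b} + b.(0 + X + 0\{a})))\{a} + (b.0)\{b} + b.(0 + (rec X. a.(b.X\{a} + (b.0)\{b} + b.(0 + X + 0\{a}))) + 0\{a})) → =a=> u1
  u1 = b.(rec X. a.(b.X\{a} + (b.0)\{b} + b.(0 + X + 0\{a})))\{a} + (b.0)\{b} + b.(0 + (rec X. a.(b.X\{a} + (b.0)\{b} + b.(0 + X + 0\{a}))) + 0\{a}) → =b=> u2, =b=> u3
  u2 = (rec X. a.(b.X\{a} + (b.0)\{b} + b.(0 + X + 0\{a})))\{a} → deadlocked
  u3 = 0 + (rec X. a.(b.X\{a} + (b.0)\{b} + b.(0 + X + 0\{a}))) + 0\{a} → =a=> u1
Reachable graph of Q (4 states):
  v0 = rec X. a.(b.X\{a} + (b.0)\{b} + b.(0 + X + 0\{a})) → =a=> v1
  v1 = b.(rec X. a.(b.X\{a} + (b.0)\{b} + b.(0 + X + 0\{a})))\{a} + (b.0)\{b} + b.(0 + (rec X. a.(b.X\{a} + (b.0)\{b} + b.(0 + X + 0\{a}))) + 0\{a}) → =b=> v2, =b=> v3
  v2 = (rec X. a.(b.X\{a} + (b.0)\{b} + b.(0 + X + 0\{a})))\{a} → deadlocked
  v3 = 0 + (rec X. a.(b.X\{a} + (b.0)\{b} + b.(0 + X + 0\{a}))) + 0\{a} → =a=> v1
Coarsest stable partition (strong bisimilarity classes):
  B0 = {u0, u3, v0, v3}
  B1 = {u1, v1}
  B2 = {u2, v2}
u0 ∈ B0, v0 ∈ B0 → same block
Bisimilar ⇒ trace-equivalent.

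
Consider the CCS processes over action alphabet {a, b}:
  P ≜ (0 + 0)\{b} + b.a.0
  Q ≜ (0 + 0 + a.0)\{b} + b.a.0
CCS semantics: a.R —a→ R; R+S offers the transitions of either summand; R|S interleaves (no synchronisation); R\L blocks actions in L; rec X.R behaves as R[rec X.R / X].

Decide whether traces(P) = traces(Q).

P's transition system — 3 states:
  s0 = (0 + 0)\{b} + b.a.0 ⊢ --b--▸ s1
  s1 = a.0 ⊢ --a--▸ s2
  s2 = 0 ⊢ deadlocked
Q's transition system — 4 states:
  t0 = (0 + 0 + a.0)\{b} + b.a.0 ⊢ --a--▸ t1, --b--▸ t2
  t1 = 0\{b} ⊢ deadlocked
  t2 = a.0 ⊢ --a--▸ t3
  t3 = 0 ⊢ deadlocked
Executing a from Q (initial set {t0}):
  after a @ step 1: {t1}
  — Q admits the full trace.
Executing a from P (initial set {s0}):
  after a @ step 1: no successor for P

traces(P) ≠ traces(Q) — witness ⟨a⟩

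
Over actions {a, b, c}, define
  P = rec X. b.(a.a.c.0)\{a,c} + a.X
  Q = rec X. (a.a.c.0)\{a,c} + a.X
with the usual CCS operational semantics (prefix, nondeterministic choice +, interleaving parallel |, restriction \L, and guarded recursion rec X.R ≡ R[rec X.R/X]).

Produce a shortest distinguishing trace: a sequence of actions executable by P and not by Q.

b

P's transition system — 2 states:
  u0 = rec X. b.(a.a.c.0)\{a,c} + a.X → =a=> u0, =b=> u1
  u1 = (a.a.c.0)\{a,c} → deadlocked
Q's transition system — 1 states:
  v0 = rec X. (a.a.c.0)\{a,c} + a.X → =a=> v0
Run σ = ⟨b⟩ on P: start {u0}
  step 1 (b): {u1}
  — P admits the full trace.
Run σ = ⟨b⟩ on Q: start {v0}
  step 1 (b): ∅  — Q cannot continue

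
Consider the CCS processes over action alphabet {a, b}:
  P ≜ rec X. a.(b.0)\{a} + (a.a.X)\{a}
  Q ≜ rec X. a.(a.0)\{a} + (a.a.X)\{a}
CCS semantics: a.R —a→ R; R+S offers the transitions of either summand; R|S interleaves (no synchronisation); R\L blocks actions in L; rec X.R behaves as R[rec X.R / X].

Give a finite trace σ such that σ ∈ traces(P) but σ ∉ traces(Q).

ab

LTS(P): 3 reachable states
  s0 = rec X. a.(b.0)\{a} + (a.a.X)\{a} ⊢ —a→ s1
  s1 = (b.0)\{a} ⊢ —b→ s2
  s2 = 0\{a} ⊢ deadlocked
LTS(Q): 2 reachable states
  t0 = rec X. a.(a.0)\{a} + (a.a.X)\{a} ⊢ —a→ t1
  t1 = (a.0)\{a} ⊢ deadlocked
Executing ab from P (initial set {s0}):
  step 1 (a): {s1}
  step 2 (b): {s2}
  P completes σ.
Executing ab from Q (initial set {t0}):
  step 1 (a): {t1}
  step 2 (b): ∅  — Q cannot continue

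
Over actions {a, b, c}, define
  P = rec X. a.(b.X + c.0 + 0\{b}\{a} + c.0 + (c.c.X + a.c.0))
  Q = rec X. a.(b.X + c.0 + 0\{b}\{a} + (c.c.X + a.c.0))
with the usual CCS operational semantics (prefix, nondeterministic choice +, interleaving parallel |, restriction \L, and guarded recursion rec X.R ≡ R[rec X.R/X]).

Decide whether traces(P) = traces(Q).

trace-equivalent

LTS(P): 5 reachable states
  u0 = rec X. a.(b.X + c.0 + 0\{b}\{a} + c.0 + (c.c.X + a.c.0)) ⊢ =a=> u1
  u1 = b.(rec X. a.(b.X + c.0 + 0\{b}\{a} + c.0 + (c.c.X + a.c.0))) + c.0 + 0\{b}\{a} + c.0 + (c.c.(rec X. a.(b.X + c.0 + 0\{b}\{a} + c.0 + (c.c.X + a.c.0))) + a.c.0) ⊢ =a=> u2, =b=> u0, =c=> u3, =c=> u4
  u2 = c.0 ⊢ =c=> u3
  u3 = 0 ⊢ deadlocked
  u4 = c.(rec X. a.(b.X + c.0 + 0\{b}\{a} + c.0 + (c.c.X + a.c.0))) ⊢ =c=> u0
LTS(Q): 5 reachable states
  v0 = rec X. a.(b.X + c.0 + 0\{b}\{a} + (c.c.X + a.c.0)) ⊢ =a=> v1
  v1 = b.(rec X. a.(b.X + c.0 + 0\{b}\{a} + (c.c.X + a.c.0))) + c.0 + 0\{b}\{a} + (c.c.(rec X. a.(b.X + c.0 + 0\{b}\{a} + (c.c.X + a.c.0))) + a.c.0) ⊢ =a=> v2, =b=> v0, =c=> v3, =c=> v4
  v2 = c.0 ⊢ =c=> v3
  v3 = 0 ⊢ deadlocked
  v4 = c.(rec X. a.(b.X + c.0 + 0\{b}\{a} + (c.c.X + a.c.0))) ⊢ =c=> v0
Bisimilarity quotient blocks:
  B0 = {u0, v0}
  B1 = {u1, v1}
  B2 = {u4, v4}
  B3 = {u2, v2}
  B4 = {u3, v3}
u0 ∈ B0, v0 ∈ B0 → same block
Bisimilar ⇒ trace-equivalent.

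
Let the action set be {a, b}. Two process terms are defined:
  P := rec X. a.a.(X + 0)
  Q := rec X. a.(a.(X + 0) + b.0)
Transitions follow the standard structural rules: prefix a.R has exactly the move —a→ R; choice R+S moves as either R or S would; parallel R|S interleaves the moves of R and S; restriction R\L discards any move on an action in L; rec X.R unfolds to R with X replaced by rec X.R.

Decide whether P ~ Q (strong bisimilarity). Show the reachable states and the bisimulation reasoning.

not bisimilar

Reachable graph of P (3 states):
  s0 = rec X. a.a.(X + 0) | -a-> s1
  s1 = a.((rec X. a.a.(X + 0)) + 0) | -a-> s2
  s2 = (rec X. a.a.(X + 0)) + 0 | -a-> s1
Reachable graph of Q (4 states):
  t0 = rec X. a.(a.(X + 0) + b.0) | -a-> t1
  t1 = a.((rec X. a.(a.(X + 0) + b.0)) + 0) + b.0 | -a-> t2, -b-> t3
  t2 = (rec X. a.(a.(X + 0) + b.0)) + 0 | -a-> t1
  t3 = 0 | deadlocked
Partition-refinement fixed point:
  B0 = {s0, s1, s2}
  B1 = {t0, t2}
  B2 = {t1}
  B3 = {t3}
s0 ∈ B0, t0 ∈ B1 → different blocks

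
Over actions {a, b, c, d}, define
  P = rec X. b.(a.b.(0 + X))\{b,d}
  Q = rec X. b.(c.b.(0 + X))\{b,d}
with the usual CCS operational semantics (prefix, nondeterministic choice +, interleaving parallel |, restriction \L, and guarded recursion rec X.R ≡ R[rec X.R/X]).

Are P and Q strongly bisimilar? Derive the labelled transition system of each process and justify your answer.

LTS(P): 3 reachable states
  s0 = rec X. b.(a.b.(0 + X))\{b,d} | --b--▸ s1
  s1 = (a.b.(0 + (rec X. b.(a.b.(0 + X))\{b,d})))\{b,d} | --a--▸ s2
  s2 = (b.(0 + (rec X. b.(a.b.(0 + X))\{b,d})))\{b,d} | (no moves)
LTS(Q): 3 reachable states
  t0 = rec X. b.(c.b.(0 + X))\{b,d} | --b--▸ t1
  t1 = (c.b.(0 + (rec X. b.(c.b.(0 + X))\{b,d})))\{b,d} | --c--▸ t2
  t2 = (b.(0 + (rec X. b.(c.b.(0 + X))\{b,d})))\{b,d} | (no moves)
Bisimilarity quotient blocks:
  B0 = {s0}
  B1 = {s1}
  B2 = {s2, t2}
  B3 = {t0}
  B4 = {t1}
s0 ∈ B0, t0 ∈ B3 → different blocks

NO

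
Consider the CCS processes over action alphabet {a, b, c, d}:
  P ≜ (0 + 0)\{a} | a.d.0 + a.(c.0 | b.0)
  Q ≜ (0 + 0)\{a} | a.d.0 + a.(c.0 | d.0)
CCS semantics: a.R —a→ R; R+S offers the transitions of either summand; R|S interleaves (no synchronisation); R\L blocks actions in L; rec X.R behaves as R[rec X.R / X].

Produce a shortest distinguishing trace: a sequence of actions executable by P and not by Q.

ab

P's transition system — 7 states:
  p0 = (0 + 0)\{a} | a.d.0 + a.(c.0 | b.0) :: —a→ p1, —a→ p2
  p1 = (0 + 0)\{a} | d.0 :: —d→ p3
  p2 = c.0 | b.0 :: —b→ p4, —c→ p5
  p3 = (0 + 0)\{a} | 0 :: deadlocked
  p4 = c.0 | 0 :: —c→ p6
  p5 = 0 | b.0 :: —b→ p6
  p6 = 0 | 0 :: deadlocked
Q's transition system — 7 states:
  q0 = (0 + 0)\{a} | a.d.0 + a.(c.0 | d.0) :: —a→ q1, —a→ q2
  q1 = (0 + 0)\{a} | d.0 :: —d→ q3
  q2 = c.0 | d.0 :: —c→ q4, —d→ q5
  q3 = (0 + 0)\{a} | 0 :: deadlocked
  q4 = 0 | d.0 :: —d→ q6
  q5 = c.0 | 0 :: —c→ q6
  q6 = 0 | 0 :: deadlocked
Executing ab from P (initial set {p0}):
  step 1 (a): {p1, p2}
  step 2 (b): {p4}
  — P admits the full trace.
Executing ab from Q (initial set {q0}):
  step 1 (a): {q1, q2}
  step 2 (b): no successor for Q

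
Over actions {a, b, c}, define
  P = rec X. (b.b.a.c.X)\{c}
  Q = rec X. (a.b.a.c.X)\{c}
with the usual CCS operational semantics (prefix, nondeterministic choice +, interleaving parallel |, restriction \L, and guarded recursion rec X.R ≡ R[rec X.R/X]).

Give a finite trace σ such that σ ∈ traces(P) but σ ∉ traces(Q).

Reachable graph of P (4 states):
  p0 = rec X. (b.b.a.c.X)\{c} → -b-> p1
  p1 = (b.a.c.(rec X. (b.b.a.c.X)\{c}))\{c} → -b-> p2
  p2 = (a.c.(rec X. (b.b.a.c.X)\{c}))\{c} → -a-> p3
  p3 = (c.(rec X. (b.b.a.c.X)\{c}))\{c} → stopped
Reachable graph of Q (4 states):
  q0 = rec X. (a.b.a.c.X)\{c} → -a-> q1
  q1 = (b.a.c.(rec X. (a.b.a.c.X)\{c}))\{c} → -b-> q2
  q2 = (a.c.(rec X. (a.b.a.c.X)\{c}))\{c} → -a-> q3
  q3 = (c.(rec X. (a.b.a.c.X)\{c}))\{c} → stopped
Run σ = ⟨b⟩ on P: start {p0}
  step 1 (b): {p1}
  — P admits the full trace.
Run σ = ⟨b⟩ on Q: start {q0}
  step 1 (b): ∅ (Q stuck)

b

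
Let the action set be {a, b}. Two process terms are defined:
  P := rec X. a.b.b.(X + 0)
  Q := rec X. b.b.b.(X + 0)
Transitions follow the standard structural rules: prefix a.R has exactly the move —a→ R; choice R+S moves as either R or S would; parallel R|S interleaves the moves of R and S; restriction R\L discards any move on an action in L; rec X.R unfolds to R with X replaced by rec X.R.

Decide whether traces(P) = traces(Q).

NO — witness ⟨a⟩

Reachable graph of P (4 states):
  p0 = rec X. a.b.b.(X + 0) has moves ··a··> p1
  p1 = b.b.((rec X. a.b.b.(X + 0)) + 0) has moves ··b··> p2
  p2 = b.((rec X. a.b.b.(X + 0)) + 0) has moves ··b··> p3
  p3 = (rec X. a.b.b.(X + 0)) + 0 has moves ··a··> p1
Reachable graph of Q (4 states):
  q0 = rec X. b.b.b.(X + 0) has moves ··b··> q1
  q1 = b.b.((rec X. b.b.b.(X + 0)) + 0) has moves ··b··> q2
  q2 = b.((rec X. b.b.b.(X + 0)) + 0) has moves ··b··> q3
  q3 = (rec X. b.b.b.(X + 0)) + 0 has moves ··b··> q1
Trace ⟨a⟩ through P, begin at {p0}:
  after a @ step 1: {p1}
  P completes σ.
Trace ⟨a⟩ through Q, begin at {q0}:
  after a @ step 1: ∅  — Q cannot continue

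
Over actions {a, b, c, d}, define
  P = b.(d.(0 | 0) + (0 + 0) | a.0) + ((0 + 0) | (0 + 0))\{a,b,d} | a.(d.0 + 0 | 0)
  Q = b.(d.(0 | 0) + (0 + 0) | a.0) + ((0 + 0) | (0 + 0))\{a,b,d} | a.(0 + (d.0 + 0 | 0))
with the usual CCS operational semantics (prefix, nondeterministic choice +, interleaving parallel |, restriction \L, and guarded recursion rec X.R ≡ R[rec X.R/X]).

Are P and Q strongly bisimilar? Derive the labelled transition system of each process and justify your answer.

bisimilar

P's transition system — 6 states:
  m0 = b.(d.(0 | 0) + (0 + 0) | a.0) + ((0 + 0) | (0 + 0))\{a,b,d} | a.(d.0 + 0 | 0) :: ··a··> m1, ··b··> m2
  m1 = ((0 + 0) | (0 + 0))\{a,b,d} | (d.0 + 0 | 0) :: ··d··> m3
  m2 = d.(0 | 0) + (0 + 0) | a.0 :: ··a··> m4, ··d··> m5
  m3 = ((0 + 0) | (0 + 0))\{a,b,d} | 0 :: ·
  m4 = (0 + 0) | 0 :: ·
  m5 = 0 | 0 :: ·
Q's transition system — 6 states:
  n0 = b.(d.(0 | 0) + (0 + 0) | a.0) + ((0 + 0) | (0 + 0))\{a,b,d} | a.(0 + (d.0 + 0 | 0)) :: ··a··> n1, ··b··> n2
  n1 = ((0 + 0) | (0 + 0))\{a,b,d} | (0 + (d.0 + 0 | 0)) :: ··d··> n3
  n2 = d.(0 | 0) + (0 + 0) | a.0 :: ··a··> n4, ··d··> n5
  n3 = ((0 + 0) | (0 + 0))\{a,b,d} | 0 :: ·
  n4 = (0 + 0) | 0 :: ·
  n5 = 0 | 0 :: ·
Partition-refinement fixed point:
  B0 = {m0, n0}
  B1 = {m1, n1}
  B2 = {m3, m4, m5, n3, n4, n5}
  B3 = {m2, n2}
m0 ∈ B0, n0 ∈ B0 → same block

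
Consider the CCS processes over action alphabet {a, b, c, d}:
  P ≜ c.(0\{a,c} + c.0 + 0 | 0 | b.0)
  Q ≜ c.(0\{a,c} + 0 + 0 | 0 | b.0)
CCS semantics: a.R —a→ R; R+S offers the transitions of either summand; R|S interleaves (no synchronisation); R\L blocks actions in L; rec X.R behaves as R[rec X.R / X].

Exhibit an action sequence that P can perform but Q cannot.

cc

LTS(P): 4 reachable states
  u0 = c.(0\{a,c} + c.0 + 0 | 0 | b.0) has moves =c=> u1
  u1 = 0\{a,c} + c.0 + 0 | 0 | b.0 has moves =b=> u2, =c=> u3
  u2 = 0 | 0 | 0 has moves ∅
  u3 = 0 has moves ∅
LTS(Q): 3 reachable states
  v0 = c.(0\{a,c} + 0 + 0 | 0 | b.0) has moves =c=> v1
  v1 = 0\{a,c} + 0 + 0 | 0 | b.0 has moves =b=> v2
  v2 = 0 | 0 | 0 has moves ∅
Trace ⟨cc⟩ through P, begin at {u0}:
  [1] c ⇒ {u1}
  [2] c ⇒ {u3}
  P completes σ.
Trace ⟨cc⟩ through Q, begin at {v0}:
  [1] c ⇒ {v1}
  [2] c ⇒ ∅  — Q cannot continue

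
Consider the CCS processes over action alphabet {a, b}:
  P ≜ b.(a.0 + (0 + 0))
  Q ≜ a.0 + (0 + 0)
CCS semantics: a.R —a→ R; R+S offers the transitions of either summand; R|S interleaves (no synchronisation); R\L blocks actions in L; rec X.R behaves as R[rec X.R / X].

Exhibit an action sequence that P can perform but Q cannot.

b

LTS(P): 3 reachable states
  u0 = b.(a.0 + (0 + 0)) ⊢ —b→ u1
  u1 = a.0 + (0 + 0) ⊢ —a→ u2
  u2 = 0 ⊢ (no moves)
LTS(Q): 2 reachable states
  v0 = a.0 + (0 + 0) ⊢ —a→ v1
  v1 = 0 ⊢ (no moves)
Executing b from P (initial set {u0}):
  step 1 (b): {u1}
  ✓ P
Executing b from Q (initial set {v0}):
  step 1 (b): no successor for Q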